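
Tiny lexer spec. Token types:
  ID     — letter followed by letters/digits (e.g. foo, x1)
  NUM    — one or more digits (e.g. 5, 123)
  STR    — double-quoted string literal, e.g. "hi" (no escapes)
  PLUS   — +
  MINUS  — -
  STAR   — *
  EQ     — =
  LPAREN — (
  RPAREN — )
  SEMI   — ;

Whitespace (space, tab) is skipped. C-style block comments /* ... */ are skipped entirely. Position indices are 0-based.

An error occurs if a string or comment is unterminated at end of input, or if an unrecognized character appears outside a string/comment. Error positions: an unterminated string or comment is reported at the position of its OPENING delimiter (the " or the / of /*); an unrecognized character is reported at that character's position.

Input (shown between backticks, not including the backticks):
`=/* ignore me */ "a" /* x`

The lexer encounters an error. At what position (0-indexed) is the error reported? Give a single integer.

pos=0: emit EQ '='
pos=1: enter COMMENT mode (saw '/*')
exit COMMENT mode (now at pos=16)
pos=17: enter STRING mode
pos=17: emit STR "a" (now at pos=20)
pos=21: enter COMMENT mode (saw '/*')
pos=21: ERROR — unterminated comment (reached EOF)

Answer: 21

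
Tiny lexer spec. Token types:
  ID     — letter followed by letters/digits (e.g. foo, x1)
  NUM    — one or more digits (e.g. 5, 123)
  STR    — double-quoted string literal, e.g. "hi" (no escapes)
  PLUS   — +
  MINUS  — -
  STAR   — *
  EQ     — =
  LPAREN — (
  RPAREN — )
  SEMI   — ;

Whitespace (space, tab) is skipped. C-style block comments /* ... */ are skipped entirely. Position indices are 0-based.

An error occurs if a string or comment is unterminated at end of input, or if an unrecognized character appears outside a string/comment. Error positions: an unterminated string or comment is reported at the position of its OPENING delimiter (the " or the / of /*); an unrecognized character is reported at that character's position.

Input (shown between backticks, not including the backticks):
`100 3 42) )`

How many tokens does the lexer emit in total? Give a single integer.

Answer: 5

Derivation:
pos=0: emit NUM '100' (now at pos=3)
pos=4: emit NUM '3' (now at pos=5)
pos=6: emit NUM '42' (now at pos=8)
pos=8: emit RPAREN ')'
pos=10: emit RPAREN ')'
DONE. 5 tokens: [NUM, NUM, NUM, RPAREN, RPAREN]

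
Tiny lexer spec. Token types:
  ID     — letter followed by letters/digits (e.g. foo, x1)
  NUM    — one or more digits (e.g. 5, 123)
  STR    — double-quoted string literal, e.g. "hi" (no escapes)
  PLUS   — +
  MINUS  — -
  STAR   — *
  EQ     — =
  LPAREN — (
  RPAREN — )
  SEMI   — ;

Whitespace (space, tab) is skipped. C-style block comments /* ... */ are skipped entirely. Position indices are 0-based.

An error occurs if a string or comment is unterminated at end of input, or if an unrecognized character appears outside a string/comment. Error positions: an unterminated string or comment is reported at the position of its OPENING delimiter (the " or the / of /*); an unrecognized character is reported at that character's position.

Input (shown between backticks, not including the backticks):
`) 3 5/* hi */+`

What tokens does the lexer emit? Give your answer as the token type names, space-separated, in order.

pos=0: emit RPAREN ')'
pos=2: emit NUM '3' (now at pos=3)
pos=4: emit NUM '5' (now at pos=5)
pos=5: enter COMMENT mode (saw '/*')
exit COMMENT mode (now at pos=13)
pos=13: emit PLUS '+'
DONE. 4 tokens: [RPAREN, NUM, NUM, PLUS]

Answer: RPAREN NUM NUM PLUS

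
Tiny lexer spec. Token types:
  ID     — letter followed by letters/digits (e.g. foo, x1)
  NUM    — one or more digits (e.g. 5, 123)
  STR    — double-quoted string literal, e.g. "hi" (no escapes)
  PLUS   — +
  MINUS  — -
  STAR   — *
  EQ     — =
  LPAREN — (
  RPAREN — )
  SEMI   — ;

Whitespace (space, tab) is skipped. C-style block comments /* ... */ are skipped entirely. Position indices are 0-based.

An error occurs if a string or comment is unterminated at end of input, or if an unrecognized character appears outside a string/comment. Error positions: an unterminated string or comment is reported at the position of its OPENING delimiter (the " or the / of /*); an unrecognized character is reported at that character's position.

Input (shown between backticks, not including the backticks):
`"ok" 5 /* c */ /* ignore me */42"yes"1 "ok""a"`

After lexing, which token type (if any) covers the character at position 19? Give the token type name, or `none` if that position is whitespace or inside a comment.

pos=0: enter STRING mode
pos=0: emit STR "ok" (now at pos=4)
pos=5: emit NUM '5' (now at pos=6)
pos=7: enter COMMENT mode (saw '/*')
exit COMMENT mode (now at pos=14)
pos=15: enter COMMENT mode (saw '/*')
exit COMMENT mode (now at pos=30)
pos=30: emit NUM '42' (now at pos=32)
pos=32: enter STRING mode
pos=32: emit STR "yes" (now at pos=37)
pos=37: emit NUM '1' (now at pos=38)
pos=39: enter STRING mode
pos=39: emit STR "ok" (now at pos=43)
pos=43: enter STRING mode
pos=43: emit STR "a" (now at pos=46)
DONE. 7 tokens: [STR, NUM, NUM, STR, NUM, STR, STR]
Position 19: char is 'g' -> none

Answer: none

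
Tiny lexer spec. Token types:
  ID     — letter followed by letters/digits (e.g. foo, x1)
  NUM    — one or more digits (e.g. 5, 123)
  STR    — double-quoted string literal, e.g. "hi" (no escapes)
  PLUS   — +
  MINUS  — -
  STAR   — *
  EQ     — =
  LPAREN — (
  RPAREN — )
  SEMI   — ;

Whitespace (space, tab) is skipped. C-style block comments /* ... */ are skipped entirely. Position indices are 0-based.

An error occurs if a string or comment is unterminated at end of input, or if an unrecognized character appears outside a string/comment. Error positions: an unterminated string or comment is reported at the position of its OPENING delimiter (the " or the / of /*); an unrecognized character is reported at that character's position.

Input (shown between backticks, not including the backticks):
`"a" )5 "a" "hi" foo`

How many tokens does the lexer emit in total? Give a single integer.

pos=0: enter STRING mode
pos=0: emit STR "a" (now at pos=3)
pos=4: emit RPAREN ')'
pos=5: emit NUM '5' (now at pos=6)
pos=7: enter STRING mode
pos=7: emit STR "a" (now at pos=10)
pos=11: enter STRING mode
pos=11: emit STR "hi" (now at pos=15)
pos=16: emit ID 'foo' (now at pos=19)
DONE. 6 tokens: [STR, RPAREN, NUM, STR, STR, ID]

Answer: 6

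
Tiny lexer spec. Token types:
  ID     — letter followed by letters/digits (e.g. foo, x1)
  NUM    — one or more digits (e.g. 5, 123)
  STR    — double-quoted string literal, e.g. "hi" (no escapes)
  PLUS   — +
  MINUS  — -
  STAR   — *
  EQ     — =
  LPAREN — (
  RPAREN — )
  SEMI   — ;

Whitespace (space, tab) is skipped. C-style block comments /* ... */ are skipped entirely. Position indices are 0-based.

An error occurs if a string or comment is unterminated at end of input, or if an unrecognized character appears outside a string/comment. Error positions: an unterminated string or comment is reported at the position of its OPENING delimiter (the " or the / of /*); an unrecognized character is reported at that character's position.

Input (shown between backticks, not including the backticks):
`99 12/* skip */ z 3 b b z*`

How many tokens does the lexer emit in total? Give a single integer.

pos=0: emit NUM '99' (now at pos=2)
pos=3: emit NUM '12' (now at pos=5)
pos=5: enter COMMENT mode (saw '/*')
exit COMMENT mode (now at pos=15)
pos=16: emit ID 'z' (now at pos=17)
pos=18: emit NUM '3' (now at pos=19)
pos=20: emit ID 'b' (now at pos=21)
pos=22: emit ID 'b' (now at pos=23)
pos=24: emit ID 'z' (now at pos=25)
pos=25: emit STAR '*'
DONE. 8 tokens: [NUM, NUM, ID, NUM, ID, ID, ID, STAR]

Answer: 8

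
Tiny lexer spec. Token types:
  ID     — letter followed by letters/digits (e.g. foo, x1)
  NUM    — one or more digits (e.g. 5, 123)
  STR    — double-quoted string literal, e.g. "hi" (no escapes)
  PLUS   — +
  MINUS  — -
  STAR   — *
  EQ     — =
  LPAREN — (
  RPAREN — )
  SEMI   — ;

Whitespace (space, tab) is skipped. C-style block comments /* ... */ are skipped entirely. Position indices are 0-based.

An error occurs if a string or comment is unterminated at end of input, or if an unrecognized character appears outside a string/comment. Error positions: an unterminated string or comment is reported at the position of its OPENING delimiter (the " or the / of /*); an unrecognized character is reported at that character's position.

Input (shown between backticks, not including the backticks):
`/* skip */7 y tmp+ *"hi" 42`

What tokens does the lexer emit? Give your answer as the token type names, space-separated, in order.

Answer: NUM ID ID PLUS STAR STR NUM

Derivation:
pos=0: enter COMMENT mode (saw '/*')
exit COMMENT mode (now at pos=10)
pos=10: emit NUM '7' (now at pos=11)
pos=12: emit ID 'y' (now at pos=13)
pos=14: emit ID 'tmp' (now at pos=17)
pos=17: emit PLUS '+'
pos=19: emit STAR '*'
pos=20: enter STRING mode
pos=20: emit STR "hi" (now at pos=24)
pos=25: emit NUM '42' (now at pos=27)
DONE. 7 tokens: [NUM, ID, ID, PLUS, STAR, STR, NUM]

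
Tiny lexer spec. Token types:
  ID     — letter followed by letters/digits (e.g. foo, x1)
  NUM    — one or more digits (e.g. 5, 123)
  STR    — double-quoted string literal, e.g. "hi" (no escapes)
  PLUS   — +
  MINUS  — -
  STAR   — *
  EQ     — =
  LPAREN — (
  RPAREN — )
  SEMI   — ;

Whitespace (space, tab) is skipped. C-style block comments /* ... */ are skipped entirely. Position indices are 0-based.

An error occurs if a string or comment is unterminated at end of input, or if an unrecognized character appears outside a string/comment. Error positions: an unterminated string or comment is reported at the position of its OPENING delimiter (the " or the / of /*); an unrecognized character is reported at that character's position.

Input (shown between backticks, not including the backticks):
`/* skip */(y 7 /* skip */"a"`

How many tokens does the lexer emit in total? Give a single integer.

Answer: 4

Derivation:
pos=0: enter COMMENT mode (saw '/*')
exit COMMENT mode (now at pos=10)
pos=10: emit LPAREN '('
pos=11: emit ID 'y' (now at pos=12)
pos=13: emit NUM '7' (now at pos=14)
pos=15: enter COMMENT mode (saw '/*')
exit COMMENT mode (now at pos=25)
pos=25: enter STRING mode
pos=25: emit STR "a" (now at pos=28)
DONE. 4 tokens: [LPAREN, ID, NUM, STR]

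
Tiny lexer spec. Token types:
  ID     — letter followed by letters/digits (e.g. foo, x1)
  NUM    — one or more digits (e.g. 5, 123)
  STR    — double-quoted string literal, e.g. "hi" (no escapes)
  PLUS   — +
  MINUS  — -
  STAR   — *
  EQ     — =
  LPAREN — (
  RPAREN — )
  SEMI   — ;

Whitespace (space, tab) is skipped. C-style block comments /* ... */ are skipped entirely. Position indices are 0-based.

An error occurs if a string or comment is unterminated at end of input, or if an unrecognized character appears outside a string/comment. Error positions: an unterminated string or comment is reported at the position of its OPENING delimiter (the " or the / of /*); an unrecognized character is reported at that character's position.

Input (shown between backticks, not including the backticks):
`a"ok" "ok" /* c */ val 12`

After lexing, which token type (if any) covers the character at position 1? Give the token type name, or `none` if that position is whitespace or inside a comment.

Answer: STR

Derivation:
pos=0: emit ID 'a' (now at pos=1)
pos=1: enter STRING mode
pos=1: emit STR "ok" (now at pos=5)
pos=6: enter STRING mode
pos=6: emit STR "ok" (now at pos=10)
pos=11: enter COMMENT mode (saw '/*')
exit COMMENT mode (now at pos=18)
pos=19: emit ID 'val' (now at pos=22)
pos=23: emit NUM '12' (now at pos=25)
DONE. 5 tokens: [ID, STR, STR, ID, NUM]
Position 1: char is '"' -> STR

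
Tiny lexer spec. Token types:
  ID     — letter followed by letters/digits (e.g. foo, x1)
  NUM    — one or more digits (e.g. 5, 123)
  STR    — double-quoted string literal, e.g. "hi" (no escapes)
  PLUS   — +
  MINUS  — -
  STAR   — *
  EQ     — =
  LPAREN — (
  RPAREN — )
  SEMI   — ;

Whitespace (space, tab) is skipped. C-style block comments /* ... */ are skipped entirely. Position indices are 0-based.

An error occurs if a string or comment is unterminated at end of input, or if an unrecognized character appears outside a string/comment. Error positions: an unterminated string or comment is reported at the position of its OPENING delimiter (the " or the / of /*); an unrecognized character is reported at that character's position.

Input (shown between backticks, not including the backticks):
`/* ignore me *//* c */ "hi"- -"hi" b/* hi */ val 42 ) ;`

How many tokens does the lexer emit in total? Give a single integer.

Answer: 9

Derivation:
pos=0: enter COMMENT mode (saw '/*')
exit COMMENT mode (now at pos=15)
pos=15: enter COMMENT mode (saw '/*')
exit COMMENT mode (now at pos=22)
pos=23: enter STRING mode
pos=23: emit STR "hi" (now at pos=27)
pos=27: emit MINUS '-'
pos=29: emit MINUS '-'
pos=30: enter STRING mode
pos=30: emit STR "hi" (now at pos=34)
pos=35: emit ID 'b' (now at pos=36)
pos=36: enter COMMENT mode (saw '/*')
exit COMMENT mode (now at pos=44)
pos=45: emit ID 'val' (now at pos=48)
pos=49: emit NUM '42' (now at pos=51)
pos=52: emit RPAREN ')'
pos=54: emit SEMI ';'
DONE. 9 tokens: [STR, MINUS, MINUS, STR, ID, ID, NUM, RPAREN, SEMI]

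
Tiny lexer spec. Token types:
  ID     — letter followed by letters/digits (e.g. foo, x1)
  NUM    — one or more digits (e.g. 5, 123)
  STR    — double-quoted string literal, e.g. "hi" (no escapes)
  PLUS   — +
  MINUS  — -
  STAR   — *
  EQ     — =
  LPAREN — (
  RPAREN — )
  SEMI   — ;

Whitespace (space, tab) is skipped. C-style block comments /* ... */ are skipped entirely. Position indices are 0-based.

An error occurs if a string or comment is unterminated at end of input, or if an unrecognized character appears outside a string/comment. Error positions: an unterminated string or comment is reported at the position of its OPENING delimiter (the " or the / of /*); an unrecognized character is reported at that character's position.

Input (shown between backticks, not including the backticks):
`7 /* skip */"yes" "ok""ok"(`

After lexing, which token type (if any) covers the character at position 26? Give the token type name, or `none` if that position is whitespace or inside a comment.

Answer: LPAREN

Derivation:
pos=0: emit NUM '7' (now at pos=1)
pos=2: enter COMMENT mode (saw '/*')
exit COMMENT mode (now at pos=12)
pos=12: enter STRING mode
pos=12: emit STR "yes" (now at pos=17)
pos=18: enter STRING mode
pos=18: emit STR "ok" (now at pos=22)
pos=22: enter STRING mode
pos=22: emit STR "ok" (now at pos=26)
pos=26: emit LPAREN '('
DONE. 5 tokens: [NUM, STR, STR, STR, LPAREN]
Position 26: char is '(' -> LPAREN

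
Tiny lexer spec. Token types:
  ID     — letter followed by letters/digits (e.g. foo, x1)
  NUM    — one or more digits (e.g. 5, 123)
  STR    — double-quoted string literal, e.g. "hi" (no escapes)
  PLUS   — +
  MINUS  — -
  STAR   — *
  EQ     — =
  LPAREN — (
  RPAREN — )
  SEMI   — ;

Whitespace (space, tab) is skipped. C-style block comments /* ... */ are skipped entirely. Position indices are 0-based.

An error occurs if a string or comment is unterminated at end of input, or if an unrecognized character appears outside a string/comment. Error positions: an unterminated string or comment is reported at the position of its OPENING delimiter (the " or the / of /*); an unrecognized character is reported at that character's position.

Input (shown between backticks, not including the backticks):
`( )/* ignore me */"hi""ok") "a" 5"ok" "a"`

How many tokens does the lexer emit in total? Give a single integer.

pos=0: emit LPAREN '('
pos=2: emit RPAREN ')'
pos=3: enter COMMENT mode (saw '/*')
exit COMMENT mode (now at pos=18)
pos=18: enter STRING mode
pos=18: emit STR "hi" (now at pos=22)
pos=22: enter STRING mode
pos=22: emit STR "ok" (now at pos=26)
pos=26: emit RPAREN ')'
pos=28: enter STRING mode
pos=28: emit STR "a" (now at pos=31)
pos=32: emit NUM '5' (now at pos=33)
pos=33: enter STRING mode
pos=33: emit STR "ok" (now at pos=37)
pos=38: enter STRING mode
pos=38: emit STR "a" (now at pos=41)
DONE. 9 tokens: [LPAREN, RPAREN, STR, STR, RPAREN, STR, NUM, STR, STR]

Answer: 9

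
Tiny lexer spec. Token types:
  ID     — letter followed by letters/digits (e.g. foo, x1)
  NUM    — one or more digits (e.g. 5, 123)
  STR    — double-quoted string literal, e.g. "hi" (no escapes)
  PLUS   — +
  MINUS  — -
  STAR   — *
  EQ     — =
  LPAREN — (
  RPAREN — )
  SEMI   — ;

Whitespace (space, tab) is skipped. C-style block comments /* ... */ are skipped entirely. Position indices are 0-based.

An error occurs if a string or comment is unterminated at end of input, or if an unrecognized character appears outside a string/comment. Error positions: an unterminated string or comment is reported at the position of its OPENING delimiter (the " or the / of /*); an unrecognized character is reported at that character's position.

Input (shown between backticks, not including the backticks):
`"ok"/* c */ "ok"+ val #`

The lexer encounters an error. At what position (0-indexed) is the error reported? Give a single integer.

Answer: 22

Derivation:
pos=0: enter STRING mode
pos=0: emit STR "ok" (now at pos=4)
pos=4: enter COMMENT mode (saw '/*')
exit COMMENT mode (now at pos=11)
pos=12: enter STRING mode
pos=12: emit STR "ok" (now at pos=16)
pos=16: emit PLUS '+'
pos=18: emit ID 'val' (now at pos=21)
pos=22: ERROR — unrecognized char '#'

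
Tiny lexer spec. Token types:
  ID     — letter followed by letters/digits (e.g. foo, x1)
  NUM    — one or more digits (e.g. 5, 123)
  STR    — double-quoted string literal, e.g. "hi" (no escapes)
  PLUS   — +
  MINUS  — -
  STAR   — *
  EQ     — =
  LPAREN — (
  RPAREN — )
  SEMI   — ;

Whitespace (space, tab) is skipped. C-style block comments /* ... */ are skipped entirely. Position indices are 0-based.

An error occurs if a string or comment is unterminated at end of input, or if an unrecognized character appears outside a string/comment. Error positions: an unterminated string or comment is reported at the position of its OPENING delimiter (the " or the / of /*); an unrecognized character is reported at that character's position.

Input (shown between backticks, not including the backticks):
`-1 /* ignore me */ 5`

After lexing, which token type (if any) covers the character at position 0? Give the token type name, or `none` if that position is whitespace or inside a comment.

pos=0: emit MINUS '-'
pos=1: emit NUM '1' (now at pos=2)
pos=3: enter COMMENT mode (saw '/*')
exit COMMENT mode (now at pos=18)
pos=19: emit NUM '5' (now at pos=20)
DONE. 3 tokens: [MINUS, NUM, NUM]
Position 0: char is '-' -> MINUS

Answer: MINUS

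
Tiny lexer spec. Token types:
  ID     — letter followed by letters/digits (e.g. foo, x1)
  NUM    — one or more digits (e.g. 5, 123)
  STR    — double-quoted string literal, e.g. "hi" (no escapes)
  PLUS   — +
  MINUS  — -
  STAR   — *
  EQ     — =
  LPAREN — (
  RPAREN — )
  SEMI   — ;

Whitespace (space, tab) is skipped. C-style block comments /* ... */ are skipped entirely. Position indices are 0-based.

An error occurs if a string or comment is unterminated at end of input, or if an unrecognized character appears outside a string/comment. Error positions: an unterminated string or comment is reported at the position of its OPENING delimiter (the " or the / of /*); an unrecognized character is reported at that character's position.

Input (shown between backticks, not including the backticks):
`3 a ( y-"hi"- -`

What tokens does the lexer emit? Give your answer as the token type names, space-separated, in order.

pos=0: emit NUM '3' (now at pos=1)
pos=2: emit ID 'a' (now at pos=3)
pos=4: emit LPAREN '('
pos=6: emit ID 'y' (now at pos=7)
pos=7: emit MINUS '-'
pos=8: enter STRING mode
pos=8: emit STR "hi" (now at pos=12)
pos=12: emit MINUS '-'
pos=14: emit MINUS '-'
DONE. 8 tokens: [NUM, ID, LPAREN, ID, MINUS, STR, MINUS, MINUS]

Answer: NUM ID LPAREN ID MINUS STR MINUS MINUS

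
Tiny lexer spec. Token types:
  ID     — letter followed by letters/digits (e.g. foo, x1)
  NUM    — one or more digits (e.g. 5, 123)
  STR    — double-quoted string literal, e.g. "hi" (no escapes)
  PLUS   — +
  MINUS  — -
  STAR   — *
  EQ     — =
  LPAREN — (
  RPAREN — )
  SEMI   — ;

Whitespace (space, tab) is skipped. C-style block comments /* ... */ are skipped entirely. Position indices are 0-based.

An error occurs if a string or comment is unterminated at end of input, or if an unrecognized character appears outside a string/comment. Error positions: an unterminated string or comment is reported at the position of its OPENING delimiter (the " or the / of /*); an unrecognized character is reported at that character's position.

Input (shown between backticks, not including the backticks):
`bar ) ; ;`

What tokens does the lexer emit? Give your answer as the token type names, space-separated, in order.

Answer: ID RPAREN SEMI SEMI

Derivation:
pos=0: emit ID 'bar' (now at pos=3)
pos=4: emit RPAREN ')'
pos=6: emit SEMI ';'
pos=8: emit SEMI ';'
DONE. 4 tokens: [ID, RPAREN, SEMI, SEMI]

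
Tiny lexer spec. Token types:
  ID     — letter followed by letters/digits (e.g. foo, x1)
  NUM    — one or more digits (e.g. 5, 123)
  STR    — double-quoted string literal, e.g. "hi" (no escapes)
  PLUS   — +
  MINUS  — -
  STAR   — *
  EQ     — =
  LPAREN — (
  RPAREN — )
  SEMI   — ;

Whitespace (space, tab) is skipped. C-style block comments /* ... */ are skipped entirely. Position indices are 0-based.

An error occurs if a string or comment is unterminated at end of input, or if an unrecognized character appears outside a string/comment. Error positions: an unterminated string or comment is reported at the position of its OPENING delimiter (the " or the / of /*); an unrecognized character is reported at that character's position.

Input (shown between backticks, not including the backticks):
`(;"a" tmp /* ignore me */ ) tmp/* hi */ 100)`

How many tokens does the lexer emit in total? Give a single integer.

pos=0: emit LPAREN '('
pos=1: emit SEMI ';'
pos=2: enter STRING mode
pos=2: emit STR "a" (now at pos=5)
pos=6: emit ID 'tmp' (now at pos=9)
pos=10: enter COMMENT mode (saw '/*')
exit COMMENT mode (now at pos=25)
pos=26: emit RPAREN ')'
pos=28: emit ID 'tmp' (now at pos=31)
pos=31: enter COMMENT mode (saw '/*')
exit COMMENT mode (now at pos=39)
pos=40: emit NUM '100' (now at pos=43)
pos=43: emit RPAREN ')'
DONE. 8 tokens: [LPAREN, SEMI, STR, ID, RPAREN, ID, NUM, RPAREN]

Answer: 8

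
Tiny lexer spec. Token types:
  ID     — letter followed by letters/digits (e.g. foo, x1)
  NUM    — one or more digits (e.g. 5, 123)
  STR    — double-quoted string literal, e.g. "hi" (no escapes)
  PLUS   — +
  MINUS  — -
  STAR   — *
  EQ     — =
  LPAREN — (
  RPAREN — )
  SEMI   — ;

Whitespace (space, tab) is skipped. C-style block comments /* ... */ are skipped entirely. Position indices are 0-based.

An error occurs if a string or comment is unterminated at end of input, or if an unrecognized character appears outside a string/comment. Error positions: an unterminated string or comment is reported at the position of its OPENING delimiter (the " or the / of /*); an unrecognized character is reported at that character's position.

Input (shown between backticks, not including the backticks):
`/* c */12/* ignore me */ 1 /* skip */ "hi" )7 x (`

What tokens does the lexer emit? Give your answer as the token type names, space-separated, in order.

pos=0: enter COMMENT mode (saw '/*')
exit COMMENT mode (now at pos=7)
pos=7: emit NUM '12' (now at pos=9)
pos=9: enter COMMENT mode (saw '/*')
exit COMMENT mode (now at pos=24)
pos=25: emit NUM '1' (now at pos=26)
pos=27: enter COMMENT mode (saw '/*')
exit COMMENT mode (now at pos=37)
pos=38: enter STRING mode
pos=38: emit STR "hi" (now at pos=42)
pos=43: emit RPAREN ')'
pos=44: emit NUM '7' (now at pos=45)
pos=46: emit ID 'x' (now at pos=47)
pos=48: emit LPAREN '('
DONE. 7 tokens: [NUM, NUM, STR, RPAREN, NUM, ID, LPAREN]

Answer: NUM NUM STR RPAREN NUM ID LPAREN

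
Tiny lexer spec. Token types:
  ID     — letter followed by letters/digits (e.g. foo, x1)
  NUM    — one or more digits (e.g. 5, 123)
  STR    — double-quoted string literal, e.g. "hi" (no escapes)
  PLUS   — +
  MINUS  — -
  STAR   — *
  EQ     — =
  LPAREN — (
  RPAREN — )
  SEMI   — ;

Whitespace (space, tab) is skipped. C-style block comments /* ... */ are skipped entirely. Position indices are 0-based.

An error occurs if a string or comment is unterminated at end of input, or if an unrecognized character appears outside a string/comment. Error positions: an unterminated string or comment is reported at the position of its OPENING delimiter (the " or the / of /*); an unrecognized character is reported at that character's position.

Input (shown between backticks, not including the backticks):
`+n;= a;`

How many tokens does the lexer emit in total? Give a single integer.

pos=0: emit PLUS '+'
pos=1: emit ID 'n' (now at pos=2)
pos=2: emit SEMI ';'
pos=3: emit EQ '='
pos=5: emit ID 'a' (now at pos=6)
pos=6: emit SEMI ';'
DONE. 6 tokens: [PLUS, ID, SEMI, EQ, ID, SEMI]

Answer: 6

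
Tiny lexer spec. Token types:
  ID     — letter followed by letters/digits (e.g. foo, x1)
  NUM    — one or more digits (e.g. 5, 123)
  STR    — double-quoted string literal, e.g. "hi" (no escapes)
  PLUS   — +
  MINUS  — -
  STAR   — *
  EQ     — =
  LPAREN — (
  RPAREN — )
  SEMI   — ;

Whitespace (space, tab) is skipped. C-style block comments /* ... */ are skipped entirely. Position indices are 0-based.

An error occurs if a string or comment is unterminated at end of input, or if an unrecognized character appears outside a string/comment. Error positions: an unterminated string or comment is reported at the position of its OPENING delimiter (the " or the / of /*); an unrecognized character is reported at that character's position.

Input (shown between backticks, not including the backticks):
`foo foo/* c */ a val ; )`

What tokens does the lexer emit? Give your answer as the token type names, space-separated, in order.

Answer: ID ID ID ID SEMI RPAREN

Derivation:
pos=0: emit ID 'foo' (now at pos=3)
pos=4: emit ID 'foo' (now at pos=7)
pos=7: enter COMMENT mode (saw '/*')
exit COMMENT mode (now at pos=14)
pos=15: emit ID 'a' (now at pos=16)
pos=17: emit ID 'val' (now at pos=20)
pos=21: emit SEMI ';'
pos=23: emit RPAREN ')'
DONE. 6 tokens: [ID, ID, ID, ID, SEMI, RPAREN]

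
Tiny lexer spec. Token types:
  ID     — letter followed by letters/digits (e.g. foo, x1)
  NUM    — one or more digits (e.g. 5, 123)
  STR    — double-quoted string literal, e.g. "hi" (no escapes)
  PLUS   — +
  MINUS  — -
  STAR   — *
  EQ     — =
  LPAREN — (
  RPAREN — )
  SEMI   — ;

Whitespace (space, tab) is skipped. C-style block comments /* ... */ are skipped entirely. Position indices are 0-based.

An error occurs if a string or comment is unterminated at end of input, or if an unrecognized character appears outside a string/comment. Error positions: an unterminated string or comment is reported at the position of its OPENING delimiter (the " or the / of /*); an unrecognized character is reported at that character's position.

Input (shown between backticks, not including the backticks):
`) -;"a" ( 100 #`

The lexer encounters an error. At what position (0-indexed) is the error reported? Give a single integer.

pos=0: emit RPAREN ')'
pos=2: emit MINUS '-'
pos=3: emit SEMI ';'
pos=4: enter STRING mode
pos=4: emit STR "a" (now at pos=7)
pos=8: emit LPAREN '('
pos=10: emit NUM '100' (now at pos=13)
pos=14: ERROR — unrecognized char '#'

Answer: 14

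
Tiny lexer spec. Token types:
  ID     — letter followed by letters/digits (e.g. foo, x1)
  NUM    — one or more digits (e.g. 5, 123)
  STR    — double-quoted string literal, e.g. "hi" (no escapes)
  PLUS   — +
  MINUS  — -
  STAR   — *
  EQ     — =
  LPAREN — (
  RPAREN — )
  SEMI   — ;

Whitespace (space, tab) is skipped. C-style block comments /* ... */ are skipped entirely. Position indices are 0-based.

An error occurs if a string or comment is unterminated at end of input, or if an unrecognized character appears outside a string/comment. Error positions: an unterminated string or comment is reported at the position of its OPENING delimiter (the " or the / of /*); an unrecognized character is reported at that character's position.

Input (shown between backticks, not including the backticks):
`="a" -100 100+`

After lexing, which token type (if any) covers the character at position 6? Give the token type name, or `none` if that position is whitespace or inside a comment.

pos=0: emit EQ '='
pos=1: enter STRING mode
pos=1: emit STR "a" (now at pos=4)
pos=5: emit MINUS '-'
pos=6: emit NUM '100' (now at pos=9)
pos=10: emit NUM '100' (now at pos=13)
pos=13: emit PLUS '+'
DONE. 6 tokens: [EQ, STR, MINUS, NUM, NUM, PLUS]
Position 6: char is '1' -> NUM

Answer: NUM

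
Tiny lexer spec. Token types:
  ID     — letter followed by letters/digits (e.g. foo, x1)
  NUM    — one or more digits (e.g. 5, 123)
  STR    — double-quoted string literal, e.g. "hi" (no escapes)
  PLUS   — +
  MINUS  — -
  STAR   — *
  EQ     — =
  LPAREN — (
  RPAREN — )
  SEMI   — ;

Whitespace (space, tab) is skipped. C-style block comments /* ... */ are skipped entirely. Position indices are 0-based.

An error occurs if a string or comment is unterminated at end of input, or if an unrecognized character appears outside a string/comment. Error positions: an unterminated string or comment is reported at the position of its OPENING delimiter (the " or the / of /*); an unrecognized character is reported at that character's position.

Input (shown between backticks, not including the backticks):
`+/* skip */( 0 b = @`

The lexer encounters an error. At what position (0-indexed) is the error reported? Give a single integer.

pos=0: emit PLUS '+'
pos=1: enter COMMENT mode (saw '/*')
exit COMMENT mode (now at pos=11)
pos=11: emit LPAREN '('
pos=13: emit NUM '0' (now at pos=14)
pos=15: emit ID 'b' (now at pos=16)
pos=17: emit EQ '='
pos=19: ERROR — unrecognized char '@'

Answer: 19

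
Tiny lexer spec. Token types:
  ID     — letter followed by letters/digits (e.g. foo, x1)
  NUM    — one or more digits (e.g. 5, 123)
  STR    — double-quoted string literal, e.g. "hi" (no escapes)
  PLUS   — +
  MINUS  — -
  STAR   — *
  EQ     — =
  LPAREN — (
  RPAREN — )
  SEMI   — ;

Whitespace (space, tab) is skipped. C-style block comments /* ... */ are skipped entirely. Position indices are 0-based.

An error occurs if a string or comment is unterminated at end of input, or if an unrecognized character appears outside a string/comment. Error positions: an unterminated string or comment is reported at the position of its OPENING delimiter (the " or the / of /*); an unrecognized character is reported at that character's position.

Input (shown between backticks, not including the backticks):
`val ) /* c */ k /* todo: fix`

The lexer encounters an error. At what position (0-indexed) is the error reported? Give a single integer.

pos=0: emit ID 'val' (now at pos=3)
pos=4: emit RPAREN ')'
pos=6: enter COMMENT mode (saw '/*')
exit COMMENT mode (now at pos=13)
pos=14: emit ID 'k' (now at pos=15)
pos=16: enter COMMENT mode (saw '/*')
pos=16: ERROR — unterminated comment (reached EOF)

Answer: 16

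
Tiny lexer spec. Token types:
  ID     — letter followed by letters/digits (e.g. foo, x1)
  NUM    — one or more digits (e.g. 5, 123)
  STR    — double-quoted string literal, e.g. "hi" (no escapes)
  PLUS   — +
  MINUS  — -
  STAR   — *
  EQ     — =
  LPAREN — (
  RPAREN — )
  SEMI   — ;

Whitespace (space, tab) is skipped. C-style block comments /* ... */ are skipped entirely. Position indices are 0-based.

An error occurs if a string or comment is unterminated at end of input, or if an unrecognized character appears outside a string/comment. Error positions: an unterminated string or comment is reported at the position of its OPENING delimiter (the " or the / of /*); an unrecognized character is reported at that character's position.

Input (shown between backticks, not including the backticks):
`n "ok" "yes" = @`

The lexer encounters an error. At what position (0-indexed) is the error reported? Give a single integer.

pos=0: emit ID 'n' (now at pos=1)
pos=2: enter STRING mode
pos=2: emit STR "ok" (now at pos=6)
pos=7: enter STRING mode
pos=7: emit STR "yes" (now at pos=12)
pos=13: emit EQ '='
pos=15: ERROR — unrecognized char '@'

Answer: 15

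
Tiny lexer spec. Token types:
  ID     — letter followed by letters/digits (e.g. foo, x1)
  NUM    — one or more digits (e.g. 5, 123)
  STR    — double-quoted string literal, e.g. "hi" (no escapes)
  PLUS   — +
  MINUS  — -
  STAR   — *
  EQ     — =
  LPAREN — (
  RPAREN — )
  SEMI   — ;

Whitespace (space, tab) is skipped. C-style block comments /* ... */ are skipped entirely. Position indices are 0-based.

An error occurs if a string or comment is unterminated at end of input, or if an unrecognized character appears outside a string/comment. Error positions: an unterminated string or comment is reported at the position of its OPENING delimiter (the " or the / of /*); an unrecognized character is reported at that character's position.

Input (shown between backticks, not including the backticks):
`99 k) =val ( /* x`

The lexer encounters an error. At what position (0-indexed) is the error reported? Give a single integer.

pos=0: emit NUM '99' (now at pos=2)
pos=3: emit ID 'k' (now at pos=4)
pos=4: emit RPAREN ')'
pos=6: emit EQ '='
pos=7: emit ID 'val' (now at pos=10)
pos=11: emit LPAREN '('
pos=13: enter COMMENT mode (saw '/*')
pos=13: ERROR — unterminated comment (reached EOF)

Answer: 13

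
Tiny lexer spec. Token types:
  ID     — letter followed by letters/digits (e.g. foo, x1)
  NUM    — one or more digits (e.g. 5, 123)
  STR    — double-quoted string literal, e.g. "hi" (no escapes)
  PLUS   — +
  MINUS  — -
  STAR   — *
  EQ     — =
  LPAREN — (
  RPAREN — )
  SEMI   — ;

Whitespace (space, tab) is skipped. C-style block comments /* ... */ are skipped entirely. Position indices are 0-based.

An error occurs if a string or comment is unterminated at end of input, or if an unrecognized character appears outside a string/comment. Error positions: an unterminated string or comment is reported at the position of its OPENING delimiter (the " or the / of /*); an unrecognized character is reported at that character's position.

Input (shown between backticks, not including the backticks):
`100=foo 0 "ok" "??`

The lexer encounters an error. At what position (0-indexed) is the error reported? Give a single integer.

pos=0: emit NUM '100' (now at pos=3)
pos=3: emit EQ '='
pos=4: emit ID 'foo' (now at pos=7)
pos=8: emit NUM '0' (now at pos=9)
pos=10: enter STRING mode
pos=10: emit STR "ok" (now at pos=14)
pos=15: enter STRING mode
pos=15: ERROR — unterminated string

Answer: 15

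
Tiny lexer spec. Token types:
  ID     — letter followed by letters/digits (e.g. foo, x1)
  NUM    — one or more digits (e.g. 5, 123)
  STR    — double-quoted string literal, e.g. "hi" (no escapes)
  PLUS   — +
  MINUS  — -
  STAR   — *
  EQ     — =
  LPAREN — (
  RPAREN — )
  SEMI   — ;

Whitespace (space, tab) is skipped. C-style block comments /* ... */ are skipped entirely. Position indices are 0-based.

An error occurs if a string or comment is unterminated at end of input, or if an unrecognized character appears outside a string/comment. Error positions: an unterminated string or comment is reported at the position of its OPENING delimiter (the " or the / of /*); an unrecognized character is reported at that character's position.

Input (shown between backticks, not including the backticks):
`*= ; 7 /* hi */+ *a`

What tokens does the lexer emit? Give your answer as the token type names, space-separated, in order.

Answer: STAR EQ SEMI NUM PLUS STAR ID

Derivation:
pos=0: emit STAR '*'
pos=1: emit EQ '='
pos=3: emit SEMI ';'
pos=5: emit NUM '7' (now at pos=6)
pos=7: enter COMMENT mode (saw '/*')
exit COMMENT mode (now at pos=15)
pos=15: emit PLUS '+'
pos=17: emit STAR '*'
pos=18: emit ID 'a' (now at pos=19)
DONE. 7 tokens: [STAR, EQ, SEMI, NUM, PLUS, STAR, ID]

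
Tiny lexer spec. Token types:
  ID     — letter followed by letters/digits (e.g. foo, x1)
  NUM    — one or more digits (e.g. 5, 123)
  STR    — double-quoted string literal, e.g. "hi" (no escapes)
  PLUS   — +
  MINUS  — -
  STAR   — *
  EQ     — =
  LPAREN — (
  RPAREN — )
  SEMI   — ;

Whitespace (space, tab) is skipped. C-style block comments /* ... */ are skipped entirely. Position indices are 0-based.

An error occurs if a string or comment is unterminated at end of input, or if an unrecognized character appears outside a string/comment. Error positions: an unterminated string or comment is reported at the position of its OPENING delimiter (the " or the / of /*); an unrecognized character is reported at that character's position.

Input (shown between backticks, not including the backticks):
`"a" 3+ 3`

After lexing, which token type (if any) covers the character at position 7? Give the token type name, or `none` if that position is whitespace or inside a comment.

pos=0: enter STRING mode
pos=0: emit STR "a" (now at pos=3)
pos=4: emit NUM '3' (now at pos=5)
pos=5: emit PLUS '+'
pos=7: emit NUM '3' (now at pos=8)
DONE. 4 tokens: [STR, NUM, PLUS, NUM]
Position 7: char is '3' -> NUM

Answer: NUM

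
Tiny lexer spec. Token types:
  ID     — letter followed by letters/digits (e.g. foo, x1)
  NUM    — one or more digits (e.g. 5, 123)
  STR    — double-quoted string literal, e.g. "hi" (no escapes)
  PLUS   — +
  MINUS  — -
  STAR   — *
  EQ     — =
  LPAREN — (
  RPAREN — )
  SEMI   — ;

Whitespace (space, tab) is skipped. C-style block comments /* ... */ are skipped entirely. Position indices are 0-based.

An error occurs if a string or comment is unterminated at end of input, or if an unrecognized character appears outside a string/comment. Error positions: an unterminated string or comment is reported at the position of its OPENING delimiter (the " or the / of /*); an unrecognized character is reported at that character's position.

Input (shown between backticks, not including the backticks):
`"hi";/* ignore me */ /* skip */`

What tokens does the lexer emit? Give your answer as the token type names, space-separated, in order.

pos=0: enter STRING mode
pos=0: emit STR "hi" (now at pos=4)
pos=4: emit SEMI ';'
pos=5: enter COMMENT mode (saw '/*')
exit COMMENT mode (now at pos=20)
pos=21: enter COMMENT mode (saw '/*')
exit COMMENT mode (now at pos=31)
DONE. 2 tokens: [STR, SEMI]

Answer: STR SEMI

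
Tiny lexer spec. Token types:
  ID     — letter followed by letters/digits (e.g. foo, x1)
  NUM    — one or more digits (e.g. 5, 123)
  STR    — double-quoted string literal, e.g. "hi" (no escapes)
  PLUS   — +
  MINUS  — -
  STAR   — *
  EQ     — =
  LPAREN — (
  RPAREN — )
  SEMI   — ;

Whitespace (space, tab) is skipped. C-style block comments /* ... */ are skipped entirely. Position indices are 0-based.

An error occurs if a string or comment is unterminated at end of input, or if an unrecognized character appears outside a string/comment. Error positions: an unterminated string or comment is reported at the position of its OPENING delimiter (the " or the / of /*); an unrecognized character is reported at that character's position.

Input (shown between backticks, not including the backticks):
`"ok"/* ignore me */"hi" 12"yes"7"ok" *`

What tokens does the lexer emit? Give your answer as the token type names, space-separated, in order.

Answer: STR STR NUM STR NUM STR STAR

Derivation:
pos=0: enter STRING mode
pos=0: emit STR "ok" (now at pos=4)
pos=4: enter COMMENT mode (saw '/*')
exit COMMENT mode (now at pos=19)
pos=19: enter STRING mode
pos=19: emit STR "hi" (now at pos=23)
pos=24: emit NUM '12' (now at pos=26)
pos=26: enter STRING mode
pos=26: emit STR "yes" (now at pos=31)
pos=31: emit NUM '7' (now at pos=32)
pos=32: enter STRING mode
pos=32: emit STR "ok" (now at pos=36)
pos=37: emit STAR '*'
DONE. 7 tokens: [STR, STR, NUM, STR, NUM, STR, STAR]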